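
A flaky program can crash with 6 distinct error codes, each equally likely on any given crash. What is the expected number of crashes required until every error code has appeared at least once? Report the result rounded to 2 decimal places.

The wait to go from k to k+1 distinct error codes is geometric with mean 6/(6-k).
E[T] = 6/6 + 6/5 + 6/4 + 6/3 + 6/2 + 6/1 = 6·H_{6}.
H_{6} = 2.450, so E[T] = 14.700.

14.70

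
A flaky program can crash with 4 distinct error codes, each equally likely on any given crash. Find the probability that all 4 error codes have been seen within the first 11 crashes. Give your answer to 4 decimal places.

By inclusion–exclusion over which error codes are missing,
P(all seen) = Σ_{j=0}^{4} (-1)^j C(4,j)((4-j)/4)^11
= 1.00000 - 0.16894 + 0.00293 - 0.00000 + 0.00000
= 0.83399.

0.8340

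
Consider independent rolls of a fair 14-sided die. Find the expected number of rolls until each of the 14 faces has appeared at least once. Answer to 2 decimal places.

45.52

The wait to go from k to k+1 distinct faces is geometric with mean 14/(14-k).
E[T] = 14/14 + 14/13 + 14/12 + ... + 14/2 + 14/1 = 14·H_{14}.
H_{14} = 3.252, so E[T] = 45.522.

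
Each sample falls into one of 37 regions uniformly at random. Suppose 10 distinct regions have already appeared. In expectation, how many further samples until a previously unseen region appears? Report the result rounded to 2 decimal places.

The number of samples until the next new region is geometric with success probability 27/37, so its mean is 37/27.
E = 37/27 = 1.370.

1.37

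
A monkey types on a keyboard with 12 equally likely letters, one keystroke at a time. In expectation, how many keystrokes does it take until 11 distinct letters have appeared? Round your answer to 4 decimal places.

With k distinct letters already seen, the next new one arrives after an expected 12/(12-k) keystrokes.
Sum over k = 0,...,10: E = 12/12 + 12/11 + 12/10 + ... + 12/3 + 12/2 = 25.23853.

25.2385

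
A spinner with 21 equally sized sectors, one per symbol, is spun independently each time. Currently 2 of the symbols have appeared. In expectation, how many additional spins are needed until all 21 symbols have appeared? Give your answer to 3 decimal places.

74.503

The wait to go from k to k+1 distinct symbols is geometric with mean 21/(21-k).
Sum over k = 2,...,20: E = 21/19 + 21/18 + 21/17 + ... + 21/2 + 21/1 = 74.5025.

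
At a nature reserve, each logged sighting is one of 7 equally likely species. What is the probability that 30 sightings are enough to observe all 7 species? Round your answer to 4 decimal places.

By inclusion–exclusion over which species are missing,
P(all seen) = Σ_{j=0}^{7} (-1)^j C(7,j)((7-j)/7)^30
= 1.00000 - 0.06866 + 0.00087 - 0.00000 + 0.00000 - 0.00000 + 0.00000 - 0.00000
= 0.93221.

0.9322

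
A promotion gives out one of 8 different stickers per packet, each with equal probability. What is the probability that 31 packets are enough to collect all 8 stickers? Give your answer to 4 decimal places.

0.8763

Let A_i be the event that sticker i is missing after 31 packets. By inclusion–exclusion on the A_i,
P(all seen) = Σ_{j=0}^{8} (-1)^j C(8,j)((8-j)/8)^31
= 1.00000 - 0.12745 + 0.00375 - 0.00003 + 0.00000 - 0.00000 + 0.00000 - 0.00000 + 0.00000
= 0.87627.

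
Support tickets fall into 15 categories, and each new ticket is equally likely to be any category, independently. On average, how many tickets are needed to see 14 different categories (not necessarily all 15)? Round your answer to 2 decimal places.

Going from k to k+1 distinct takes a geometric number of tickets with mean 15/(15-k).
Sum over k = 0,...,13: E = 15/15 + 15/14 + 15/13 + ... + 15/3 + 15/2 = 34.773.

34.77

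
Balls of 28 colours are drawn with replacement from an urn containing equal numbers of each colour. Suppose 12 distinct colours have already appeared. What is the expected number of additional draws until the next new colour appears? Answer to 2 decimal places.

Each draw yields a new colour with probability (28-12)/28 = 16/28, so the wait is geometric with mean 28/16.
E = 28/16 = 1.750.

1.75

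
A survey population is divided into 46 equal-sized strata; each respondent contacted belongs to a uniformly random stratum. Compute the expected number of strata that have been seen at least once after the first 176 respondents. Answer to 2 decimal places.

45.04

For each stratum, P(seen in 176 respondents) = 1 - (45/46)^176 = 0.979.
By linearity of expectation, E[distinct seen] = 46·(1 - (45/46)^176) = 45.039.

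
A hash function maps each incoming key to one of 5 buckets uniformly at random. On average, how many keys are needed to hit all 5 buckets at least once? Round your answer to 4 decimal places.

11.4167

After k distinct buckets have appeared, the next key gives a new one with probability (5-k)/5, so the expected wait for the (k+1)-th is 5/(5-k).
E[T] = 5/5 + 5/4 + 5/3 + 5/2 + 5/1 = 5·H_{5}.
H_{5} = 2.28333, so E[T] = 11.41667.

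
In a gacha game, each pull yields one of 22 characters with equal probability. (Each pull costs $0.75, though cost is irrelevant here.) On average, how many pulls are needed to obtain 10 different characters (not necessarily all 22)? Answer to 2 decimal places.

12.93

Going from k to k+1 distinct takes a geometric number of pulls with mean 22/(22-k).
Sum over k = 0,...,9: E = 22/22 + 22/21 + 22/20 + ... + 22/14 + 22/13 = 12.927.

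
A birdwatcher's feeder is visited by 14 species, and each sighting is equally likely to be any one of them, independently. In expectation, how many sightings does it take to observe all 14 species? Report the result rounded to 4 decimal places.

After k distinct species have appeared, the next sighting gives a new one with probability (14-k)/14, so the expected wait for the (k+1)-th is 14/(14-k).
E[T] = 14/14 + 14/13 + 14/12 + ... + 14/2 + 14/1 = 14·H_{14}.
H_{14} = 3.25156, so E[T] = 45.52187.

45.5219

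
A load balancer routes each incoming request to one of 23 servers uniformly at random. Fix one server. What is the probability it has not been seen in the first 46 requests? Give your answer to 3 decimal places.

Each request misses the fixed server with probability (23-1)/23 = 22/23, independently.
P(still missing after 46) = (22/23)^46 = 0.1294.

0.129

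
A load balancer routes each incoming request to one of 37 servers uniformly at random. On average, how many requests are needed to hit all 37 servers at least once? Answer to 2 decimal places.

155.46

After k distinct servers have appeared, the next request gives a new one with probability (37-k)/37, so the expected wait for the (k+1)-th is 37/(37-k).
E[T] = 37/37 + 37/36 + 37/35 + ... + 37/2 + 37/1 = 37·H_{37}.
H_{37} = 4.202, so E[T] = 155.459.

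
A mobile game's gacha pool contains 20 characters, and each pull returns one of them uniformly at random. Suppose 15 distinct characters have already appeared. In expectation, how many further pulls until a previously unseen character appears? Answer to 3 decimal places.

4.000

The number of pulls until the next new character is geometric with success probability 5/20, so its mean is 20/5.
E = 20/5 = 4.0000.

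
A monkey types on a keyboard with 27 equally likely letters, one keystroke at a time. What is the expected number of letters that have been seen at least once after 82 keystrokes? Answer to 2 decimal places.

For each letter, P(seen in 82 keystrokes) = 1 - (26/27)^82 = 0.955.
By linearity of expectation, E[distinct seen] = 27·(1 - (26/27)^82) = 25.777.

25.78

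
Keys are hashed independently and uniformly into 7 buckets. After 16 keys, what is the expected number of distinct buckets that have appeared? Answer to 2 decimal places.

For each bucket, P(seen in 16 keys) = 1 - (6/7)^16 = 0.915.
By linearity of expectation, E[distinct seen] = 7·(1 - (6/7)^16) = 6.406.

6.41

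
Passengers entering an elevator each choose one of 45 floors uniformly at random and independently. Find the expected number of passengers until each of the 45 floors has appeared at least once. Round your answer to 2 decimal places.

197.77

Split into phases: going from k distinct to k+1 distinct takes on average 45/(45-k) passengers.
E[T] = 45/45 + 45/44 + 45/43 + ... + 45/2 + 45/1 = 45·H_{45}.
H_{45} = 4.395, so E[T] = 197.773.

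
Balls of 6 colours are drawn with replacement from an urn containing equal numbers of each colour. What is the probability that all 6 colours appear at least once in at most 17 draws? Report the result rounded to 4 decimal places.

0.7446

By inclusion–exclusion over which colours are missing,
P(all seen) = Σ_{j=0}^{6} (-1)^j C(6,j)((6-j)/6)^17
= 1.00000 - 0.27044 + 0.01522 - 0.00015 + 0.00000 - 0.00000 + 0.00000
= 0.74463.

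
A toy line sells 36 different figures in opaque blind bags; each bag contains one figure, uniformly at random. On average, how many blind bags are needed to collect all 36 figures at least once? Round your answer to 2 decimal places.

150.28

The wait to go from k to k+1 distinct figures is geometric with mean 36/(36-k).
E[T] = 36/36 + 36/35 + 36/34 + ... + 36/2 + 36/1 = 36·H_{36}.
H_{36} = 4.175, so E[T] = 150.284.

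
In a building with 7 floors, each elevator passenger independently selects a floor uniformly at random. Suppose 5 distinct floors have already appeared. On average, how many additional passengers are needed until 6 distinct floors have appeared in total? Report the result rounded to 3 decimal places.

3.500

With k distinct floors already seen, the next new one takes an expected 7/(7-k) passengers.
Only the k = 5 term is needed: E = 7/2 = 3.5000.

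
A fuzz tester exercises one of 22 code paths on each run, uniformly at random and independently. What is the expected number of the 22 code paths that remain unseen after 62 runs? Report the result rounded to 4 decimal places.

For each code path, P(unseen after 62) = (21/22)^62 = 0.05590.
By linearity of expectation, E[unseen] = 22·(21/22)^62 = 1.22974.

1.2297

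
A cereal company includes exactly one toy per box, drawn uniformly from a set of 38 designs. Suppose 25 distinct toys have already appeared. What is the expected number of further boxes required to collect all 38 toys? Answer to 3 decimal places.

The wait to go from k to k+1 distinct toys is geometric with mean 38/(38-k).
Sum over k = 25,...,37: E = 38/13 + 38/12 + 38/11 + ... + 38/2 + 38/1 = 120.8451.

120.845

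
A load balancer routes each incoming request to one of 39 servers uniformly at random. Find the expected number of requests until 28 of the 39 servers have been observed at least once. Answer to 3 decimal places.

With k distinct servers already seen, the next new one arrives after an expected 39/(39-k) requests.
Sum over k = 0,...,27: E = 39/39 + 39/38 + 39/37 + ... + 39/13 + 39/12 = 48.1130.

48.113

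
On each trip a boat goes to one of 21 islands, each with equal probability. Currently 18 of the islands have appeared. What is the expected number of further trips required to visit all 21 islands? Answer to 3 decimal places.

With k distinct islands already seen, the next new one takes an expected 21/(21-k) trips.
Sum over k = 18,...,20: E = 21/3 + 21/2 + 21/1 = 38.5000.

38.500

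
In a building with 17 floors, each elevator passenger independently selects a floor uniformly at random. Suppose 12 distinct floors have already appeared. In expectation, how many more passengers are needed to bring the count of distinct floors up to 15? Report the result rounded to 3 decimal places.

13.317

With k distinct floors already seen, the next new one takes an expected 17/(17-k) passengers.
Sum over k = 12,...,14: E = 17/5 + 17/4 + 17/3 = 13.3167.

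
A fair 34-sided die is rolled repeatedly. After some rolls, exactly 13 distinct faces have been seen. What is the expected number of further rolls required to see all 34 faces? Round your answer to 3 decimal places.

123.942

From k distinct to k+1 distinct takes on average 34/(34-k) rolls.
Sum over k = 13,...,33: E = 34/21 + 34/20 + 34/19 + ... + 34/2 + 34/1 = 123.9422.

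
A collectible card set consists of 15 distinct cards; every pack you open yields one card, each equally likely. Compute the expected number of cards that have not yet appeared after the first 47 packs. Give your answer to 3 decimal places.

0.586

For each card, P(unseen after 47) = (14/15)^47 = 0.0391.
By linearity of expectation, E[unseen] = 15·(14/15)^47 = 0.5859.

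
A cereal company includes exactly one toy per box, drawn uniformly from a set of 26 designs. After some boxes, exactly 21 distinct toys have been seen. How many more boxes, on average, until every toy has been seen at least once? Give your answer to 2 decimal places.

With k distinct toys already seen, the next new one takes an expected 26/(26-k) boxes.
Sum over k = 21,...,25: E = 26/5 + 26/4 + 26/3 + 26/2 + 26/1 = 59.367.

59.37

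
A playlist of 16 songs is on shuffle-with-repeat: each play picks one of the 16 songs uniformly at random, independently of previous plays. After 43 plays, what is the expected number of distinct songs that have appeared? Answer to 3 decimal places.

For each song, P(seen in 43 plays) = 1 - (15/16)^43 = 0.9377.
By linearity of expectation, E[distinct seen] = 16·(1 - (15/16)^43) = 15.0026.

15.003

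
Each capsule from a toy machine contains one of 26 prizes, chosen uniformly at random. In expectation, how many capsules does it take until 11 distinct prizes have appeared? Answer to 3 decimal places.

With k distinct prizes already seen, the next new one arrives after an expected 26/(26-k) capsules.
Sum over k = 0,...,10: E = 26/26 + 26/25 + 26/24 + ... + 26/17 + 26/16 = 13.9410.

13.941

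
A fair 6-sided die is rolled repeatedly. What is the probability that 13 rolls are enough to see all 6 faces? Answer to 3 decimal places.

0.514

By inclusion–exclusion over which faces are missing,
P(all seen) = Σ_{j=0}^{6} (-1)^j C(6,j)((6-j)/6)^13
= 1.0000 - 0.5608 + 0.0771 - 0.0024 + 0.0000 - 0.0000 + 0.0000
= 0.5139.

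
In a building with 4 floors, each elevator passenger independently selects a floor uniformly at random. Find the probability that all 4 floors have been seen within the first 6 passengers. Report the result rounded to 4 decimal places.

0.3809

Let A_i be the event that floor i is missing after 6 passengers. By inclusion–exclusion on the A_i,
P(all seen) = Σ_{j=0}^{4} (-1)^j C(4,j)((4-j)/4)^6
= 1.00000 - 0.71191 + 0.09375 - 0.00098 + 0.00000
= 0.38086.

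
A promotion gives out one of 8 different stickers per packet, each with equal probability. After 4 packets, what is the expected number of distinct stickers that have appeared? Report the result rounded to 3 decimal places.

3.311

For each sticker, P(seen in 4 packets) = 1 - (7/8)^4 = 0.4138.
By linearity of expectation, E[distinct seen] = 8·(1 - (7/8)^4) = 3.3105.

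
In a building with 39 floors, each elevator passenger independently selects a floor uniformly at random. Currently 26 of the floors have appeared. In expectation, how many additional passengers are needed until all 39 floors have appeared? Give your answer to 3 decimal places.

With k distinct floors already seen, the next new one takes an expected 39/(39-k) passengers.
Sum over k = 26,...,38: E = 39/13 + 39/12 + 39/11 + ... + 39/2 + 39/1 = 124.0252.

124.025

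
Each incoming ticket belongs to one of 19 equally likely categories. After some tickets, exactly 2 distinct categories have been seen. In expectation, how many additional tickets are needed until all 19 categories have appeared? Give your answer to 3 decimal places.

The wait to go from k to k+1 distinct categories is geometric with mean 19/(19-k).
Sum over k = 2,...,18: E = 19/17 + 19/16 + 19/15 + ... + 19/2 + 19/1 = 65.3515.

65.351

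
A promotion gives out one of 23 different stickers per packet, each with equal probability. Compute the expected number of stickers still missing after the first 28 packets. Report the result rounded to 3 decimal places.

For each sticker, P(unseen after 28) = (22/23)^28 = 0.2880.
By linearity of expectation, E[unseen] = 23·(22/23)^28 = 6.6250.

6.625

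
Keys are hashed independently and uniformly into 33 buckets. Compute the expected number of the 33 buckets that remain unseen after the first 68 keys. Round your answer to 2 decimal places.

For each bucket, P(unseen after 68) = (32/33)^68 = 0.123.
By linearity of expectation, E[unseen] = 33·(32/33)^68 = 4.072.

4.07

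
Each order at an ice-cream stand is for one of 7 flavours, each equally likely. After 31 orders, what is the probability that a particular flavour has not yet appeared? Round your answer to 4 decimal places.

Each order misses the fixed flavour with probability (7-1)/7 = 6/7, independently.
P(still missing after 31) = (6/7)^31 = 0.00841.

0.0084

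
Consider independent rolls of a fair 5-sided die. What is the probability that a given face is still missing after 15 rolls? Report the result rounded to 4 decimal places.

Each roll misses the fixed face with probability (5-1)/5 = 4/5, independently.
P(still missing after 15) = (4/5)^15 = 0.03518.

0.0352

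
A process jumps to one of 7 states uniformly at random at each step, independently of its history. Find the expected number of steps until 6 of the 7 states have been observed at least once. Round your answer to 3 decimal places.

Going from k to k+1 distinct takes a geometric number of steps with mean 7/(7-k).
Sum over k = 0,...,5: E = 7/7 + 7/6 + 7/5 + 7/4 + 7/3 + 7/2 = 11.1500.

11.150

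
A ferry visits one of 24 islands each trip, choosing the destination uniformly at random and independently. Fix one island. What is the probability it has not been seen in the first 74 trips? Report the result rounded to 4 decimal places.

0.0429

On each trip the fixed island fails to appear with probability 23/24.
P(still missing after 74) = (23/24)^74 = 0.04288.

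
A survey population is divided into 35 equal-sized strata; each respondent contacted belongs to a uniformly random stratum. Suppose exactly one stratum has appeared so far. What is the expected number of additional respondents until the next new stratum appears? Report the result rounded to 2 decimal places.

1.03

The number of respondents until the next new stratum is geometric with success probability 34/35, so its mean is 35/34.
E = 35/34 = 1.029.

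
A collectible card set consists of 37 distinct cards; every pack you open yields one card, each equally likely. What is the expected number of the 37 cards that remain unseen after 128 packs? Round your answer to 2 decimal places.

For each card, P(unseen after 128) = (36/37)^128 = 0.030.
By linearity of expectation, E[unseen] = 37·(36/37)^128 = 1.109.

1.11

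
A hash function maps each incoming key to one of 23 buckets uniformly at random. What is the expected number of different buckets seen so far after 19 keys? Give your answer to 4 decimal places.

13.1161

For each bucket, P(seen in 19 keys) = 1 - (22/23)^19 = 0.57026.
By linearity of expectation, E[distinct seen] = 23·(1 - (22/23)^19) = 13.11606.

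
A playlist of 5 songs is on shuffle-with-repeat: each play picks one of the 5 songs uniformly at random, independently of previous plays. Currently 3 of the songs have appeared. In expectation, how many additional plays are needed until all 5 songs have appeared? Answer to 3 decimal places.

7.500

From k distinct to k+1 distinct takes on average 5/(5-k) plays.
Sum over k = 3,...,4: E = 5/2 + 5/1 = 7.5000.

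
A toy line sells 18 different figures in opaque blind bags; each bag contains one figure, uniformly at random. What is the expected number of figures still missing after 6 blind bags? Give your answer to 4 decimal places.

For each figure, P(unseen after 6) = (17/18)^6 = 0.70967.
By linearity of expectation, E[unseen] = 18·(17/18)^6 = 12.77412.

12.7741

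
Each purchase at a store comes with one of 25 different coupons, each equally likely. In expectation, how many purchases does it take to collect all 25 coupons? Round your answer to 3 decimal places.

After k distinct coupons have appeared, the next purchase gives a new one with probability (25-k)/25, so the expected wait for the (k+1)-th is 25/(25-k).
E[T] = 25/25 + 25/24 + 25/23 + ... + 25/2 + 25/1 = 25·H_{25}.
H_{25} = 3.8160, so E[T] = 95.3990.

95.399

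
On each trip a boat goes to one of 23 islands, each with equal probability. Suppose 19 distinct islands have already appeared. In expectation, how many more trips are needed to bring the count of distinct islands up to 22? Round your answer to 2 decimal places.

With k distinct islands already seen, the next new one takes an expected 23/(23-k) trips.
Sum over k = 19,...,21: E = 23/4 + 23/3 + 23/2 = 24.917.

24.92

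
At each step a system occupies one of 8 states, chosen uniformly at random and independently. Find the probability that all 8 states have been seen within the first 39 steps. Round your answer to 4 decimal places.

0.9566

Let A_i be the event that state i is missing after 39 steps. By inclusion–exclusion on the A_i,
P(all seen) = Σ_{j=0}^{8} (-1)^j C(8,j)((8-j)/8)^39
= 1.00000 - 0.04379 + 0.00038 - 0.00000 + 0.00000 - 0.00000 + 0.00000 - 0.00000 + 0.00000
= 0.95658.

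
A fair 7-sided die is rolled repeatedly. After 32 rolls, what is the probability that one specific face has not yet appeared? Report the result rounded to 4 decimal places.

Each roll misses the fixed face with probability (7-1)/7 = 6/7, independently.
P(still missing after 32) = (6/7)^32 = 0.00721.

0.0072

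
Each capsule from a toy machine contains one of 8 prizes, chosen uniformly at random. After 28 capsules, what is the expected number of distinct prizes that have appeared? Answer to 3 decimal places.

7.810

For each prize, P(seen in 28 capsules) = 1 - (7/8)^28 = 0.9762.
By linearity of expectation, E[distinct seen] = 8·(1 - (7/8)^28) = 7.8098.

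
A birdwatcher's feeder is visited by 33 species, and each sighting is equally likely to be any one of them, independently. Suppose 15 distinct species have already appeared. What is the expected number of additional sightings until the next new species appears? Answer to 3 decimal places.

1.833

Each sighting yields a new species with probability (33-15)/33 = 18/33, so the wait is geometric with mean 33/18.
E = 33/18 = 1.8333.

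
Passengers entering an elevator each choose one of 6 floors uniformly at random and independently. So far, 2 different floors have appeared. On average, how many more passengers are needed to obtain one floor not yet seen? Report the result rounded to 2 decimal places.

Each passenger yields a new floor with probability (6-2)/6 = 4/6, so the wait is geometric with mean 6/4.
E = 6/4 = 1.500.

1.50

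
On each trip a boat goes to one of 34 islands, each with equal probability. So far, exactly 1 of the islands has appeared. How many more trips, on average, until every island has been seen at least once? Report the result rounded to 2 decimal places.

From k distinct to k+1 distinct takes on average 34/(34-k) trips.
Sum over k = 1,...,33: E = 34/33 + 34/32 + 34/31 + ... + 34/2 + 34/1 = 139.019.

139.02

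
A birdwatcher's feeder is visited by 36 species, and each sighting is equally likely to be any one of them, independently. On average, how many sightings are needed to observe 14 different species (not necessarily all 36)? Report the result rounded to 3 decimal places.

17.415

With k distinct species already seen, the next new one arrives after an expected 36/(36-k) sightings.
Sum over k = 0,...,13: E = 36/36 + 36/35 + 36/34 + ... + 36/24 + 36/23 = 17.4149.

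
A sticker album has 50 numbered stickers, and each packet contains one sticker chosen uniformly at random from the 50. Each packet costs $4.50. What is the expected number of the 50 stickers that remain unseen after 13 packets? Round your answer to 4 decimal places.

For each sticker, P(unseen after 13) = (49/50)^13 = 0.76902.
By linearity of expectation, E[unseen] = 50·(49/50)^13 = 38.45112.

38.4511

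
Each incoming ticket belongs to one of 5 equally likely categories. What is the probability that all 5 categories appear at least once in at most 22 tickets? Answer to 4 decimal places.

0.9632

By inclusion–exclusion over which categories are missing,
P(all seen) = Σ_{j=0}^{5} (-1)^j C(5,j)((5-j)/5)^22
= 1.00000 - 0.03689 + 0.00013 - 0.00000 + 0.00000 - 0.00000
= 0.96324.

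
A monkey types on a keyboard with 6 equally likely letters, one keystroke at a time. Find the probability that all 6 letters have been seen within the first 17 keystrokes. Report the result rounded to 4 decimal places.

0.7446

By inclusion–exclusion over which letters are missing,
P(all seen) = Σ_{j=0}^{6} (-1)^j C(6,j)((6-j)/6)^17
= 1.00000 - 0.27044 + 0.01522 - 0.00015 + 0.00000 - 0.00000 + 0.00000
= 0.74463.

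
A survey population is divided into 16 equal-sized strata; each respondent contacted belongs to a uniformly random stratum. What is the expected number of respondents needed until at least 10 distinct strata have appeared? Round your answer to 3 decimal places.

With k distinct strata already seen, the next new one arrives after an expected 16/(16-k) respondents.
Sum over k = 0,...,9: E = 16/16 + 16/15 + 16/14 + ... + 16/8 + 16/7 = 14.8917.

14.892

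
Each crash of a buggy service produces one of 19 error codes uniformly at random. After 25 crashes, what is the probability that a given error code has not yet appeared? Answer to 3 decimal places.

On each crash the fixed error code fails to appear with probability 18/19.
P(still missing after 25) = (18/19)^25 = 0.2588.

0.259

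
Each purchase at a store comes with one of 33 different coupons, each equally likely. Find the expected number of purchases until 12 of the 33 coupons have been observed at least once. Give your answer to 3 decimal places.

14.634

Going from k to k+1 distinct takes a geometric number of purchases with mean 33/(33-k).
Sum over k = 0,...,11: E = 33/33 + 33/32 + 33/31 + ... + 33/23 + 33/22 = 14.6335.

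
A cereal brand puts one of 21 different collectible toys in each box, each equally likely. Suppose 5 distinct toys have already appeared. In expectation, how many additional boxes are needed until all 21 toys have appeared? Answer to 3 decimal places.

70.995

From k distinct to k+1 distinct takes on average 21/(21-k) boxes.
Sum over k = 5,...,20: E = 21/16 + 21/15 + 21/14 + ... + 21/2 + 21/1 = 70.9953.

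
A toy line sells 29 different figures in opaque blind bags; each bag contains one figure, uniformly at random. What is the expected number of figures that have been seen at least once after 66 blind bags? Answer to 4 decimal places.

26.1387

For each figure, P(seen in 66 blind bags) = 1 - (28/29)^66 = 0.90134.
By linearity of expectation, E[distinct seen] = 29·(1 - (28/29)^66) = 26.13872.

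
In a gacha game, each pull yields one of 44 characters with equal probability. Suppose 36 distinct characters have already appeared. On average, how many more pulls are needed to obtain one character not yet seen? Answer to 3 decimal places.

5.500

The number of pulls until the next new character is geometric with success probability 8/44, so its mean is 44/8.
E = 44/8 = 5.5000.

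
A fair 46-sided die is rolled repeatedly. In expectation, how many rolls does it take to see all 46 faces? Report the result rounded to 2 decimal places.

After k distinct faces have appeared, the next roll gives a new one with probability (46-k)/46, so the expected wait for the (k+1)-th is 46/(46-k).
E[T] = 46/46 + 46/45 + 46/44 + ... + 46/2 + 46/1 = 46·H_{46}.
H_{46} = 4.417, so E[T] = 203.168.

203.17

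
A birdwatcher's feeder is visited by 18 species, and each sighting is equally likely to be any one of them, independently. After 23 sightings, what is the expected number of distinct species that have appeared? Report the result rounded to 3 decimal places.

13.166

For each species, P(seen in 23 sightings) = 1 - (17/18)^23 = 0.7314.
By linearity of expectation, E[distinct seen] = 18·(1 - (17/18)^23) = 13.1657.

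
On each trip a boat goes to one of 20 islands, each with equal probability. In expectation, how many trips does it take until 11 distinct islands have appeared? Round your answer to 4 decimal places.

15.3754

Going from k to k+1 distinct takes a geometric number of trips with mean 20/(20-k).
Sum over k = 0,...,10: E = 20/20 + 20/19 + 20/18 + ... + 20/11 + 20/10 = 15.37543.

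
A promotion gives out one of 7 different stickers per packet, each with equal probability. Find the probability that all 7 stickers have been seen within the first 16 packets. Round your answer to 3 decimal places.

0.498

By inclusion–exclusion over which stickers are missing,
P(all seen) = Σ_{j=0}^{7} (-1)^j C(7,j)((7-j)/7)^16
= 1.0000 - 0.5942 + 0.0964 - 0.0045 + 0.0000 - 0.0000 + 0.0000 - 0.0000
= 0.4977.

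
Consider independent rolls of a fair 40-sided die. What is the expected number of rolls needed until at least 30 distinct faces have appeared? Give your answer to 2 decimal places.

53.98

Going from k to k+1 distinct takes a geometric number of rolls with mean 40/(40-k).
Sum over k = 0,...,29: E = 40/40 + 40/39 + 40/38 + ... + 40/12 + 40/11 = 53.983.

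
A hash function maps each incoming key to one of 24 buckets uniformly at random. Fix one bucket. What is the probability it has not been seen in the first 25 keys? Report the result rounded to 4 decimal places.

0.3451

Each key misses the fixed bucket with probability (24-1)/24 = 23/24, independently.
P(still missing after 25) = (23/24)^25 = 0.34508.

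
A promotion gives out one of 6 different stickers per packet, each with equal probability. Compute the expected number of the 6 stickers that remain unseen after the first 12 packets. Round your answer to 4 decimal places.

0.6729

For each sticker, P(unseen after 12) = (5/6)^12 = 0.11216.
By linearity of expectation, E[unseen] = 6·(5/6)^12 = 0.67294.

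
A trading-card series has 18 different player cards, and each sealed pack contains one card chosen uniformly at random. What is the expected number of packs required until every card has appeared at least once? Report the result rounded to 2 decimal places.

62.91

After k distinct cards have appeared, the next pack gives a new one with probability (18-k)/18, so the expected wait for the (k+1)-th is 18/(18-k).
E[T] = 18/18 + 18/17 + 18/16 + ... + 18/2 + 18/1 = 18·H_{18}.
H_{18} = 3.495, so E[T] = 62.912.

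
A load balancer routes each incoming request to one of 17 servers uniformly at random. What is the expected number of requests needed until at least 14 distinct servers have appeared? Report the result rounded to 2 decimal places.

27.31

With k distinct servers already seen, the next new one arrives after an expected 17/(17-k) requests.
Sum over k = 0,...,13: E = 17/17 + 17/16 + 17/15 + ... + 17/5 + 17/4 = 27.306.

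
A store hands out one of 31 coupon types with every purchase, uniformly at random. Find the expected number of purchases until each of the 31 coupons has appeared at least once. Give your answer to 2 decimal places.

After k distinct coupons have appeared, the next purchase gives a new one with probability (31-k)/31, so the expected wait for the (k+1)-th is 31/(31-k).
E[T] = 31/31 + 31/30 + 31/29 + ... + 31/2 + 31/1 = 31·H_{31}.
H_{31} = 4.027, so E[T] = 124.845.

124.84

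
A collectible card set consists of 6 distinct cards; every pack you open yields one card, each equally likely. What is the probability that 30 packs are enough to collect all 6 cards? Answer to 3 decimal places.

0.975

Let A_i be the event that card i is missing after 30 packs. By inclusion–exclusion on the A_i,
P(all seen) = Σ_{j=0}^{6} (-1)^j C(6,j)((6-j)/6)^30
= 1.0000 - 0.0253 + 0.0001 - 0.0000 + 0.0000 - 0.0000 + 0.0000
= 0.9748.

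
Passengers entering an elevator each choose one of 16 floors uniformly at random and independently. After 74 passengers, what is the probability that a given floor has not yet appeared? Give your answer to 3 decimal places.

Each passenger misses the fixed floor with probability (16-1)/16 = 15/16, independently.
P(still missing after 74) = (15/16)^74 = 0.0084.

0.008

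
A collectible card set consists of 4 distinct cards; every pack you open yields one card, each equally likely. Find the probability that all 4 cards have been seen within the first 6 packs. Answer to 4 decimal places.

0.3809

By inclusion–exclusion over which cards are missing,
P(all seen) = Σ_{j=0}^{4} (-1)^j C(4,j)((4-j)/4)^6
= 1.00000 - 0.71191 + 0.09375 - 0.00098 + 0.00000
= 0.38086.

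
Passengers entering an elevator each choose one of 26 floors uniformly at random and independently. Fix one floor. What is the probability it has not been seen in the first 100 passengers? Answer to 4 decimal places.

On each passenger the fixed floor fails to appear with probability 25/26.
P(still missing after 100) = (25/26)^100 = 0.01980.

0.0198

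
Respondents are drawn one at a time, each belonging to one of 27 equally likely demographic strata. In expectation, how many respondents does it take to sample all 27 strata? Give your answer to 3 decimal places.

Split into phases: going from k distinct to k+1 distinct takes on average 27/(27-k) respondents.
E[T] = 27/27 + 27/26 + 27/25 + ... + 27/2 + 27/1 = 27·H_{27}.
H_{27} = 3.8915, so E[T] = 105.0693.

105.069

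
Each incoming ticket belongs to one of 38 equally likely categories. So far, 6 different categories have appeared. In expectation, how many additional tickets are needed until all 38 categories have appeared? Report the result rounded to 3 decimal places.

154.223

From k distinct to k+1 distinct takes on average 38/(38-k) tickets.
Sum over k = 6,...,37: E = 38/32 + 38/31 + 38/30 + ... + 38/2 + 38/1 = 154.2228.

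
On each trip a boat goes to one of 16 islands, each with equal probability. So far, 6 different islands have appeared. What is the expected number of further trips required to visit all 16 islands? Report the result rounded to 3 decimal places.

46.863

With k distinct islands already seen, the next new one takes an expected 16/(16-k) trips.
Sum over k = 6,...,15: E = 16/10 + 16/9 + 16/8 + ... + 16/2 + 16/1 = 46.8635.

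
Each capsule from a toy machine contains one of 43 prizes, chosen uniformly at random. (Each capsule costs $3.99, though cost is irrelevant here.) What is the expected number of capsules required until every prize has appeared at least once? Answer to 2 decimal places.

187.05

Split into phases: going from k distinct to k+1 distinct takes on average 43/(43-k) capsules.
E[T] = 43/43 + 43/42 + 43/41 + ... + 43/2 + 43/1 = 43·H_{43}.
H_{43} = 4.350, so E[T] = 187.050.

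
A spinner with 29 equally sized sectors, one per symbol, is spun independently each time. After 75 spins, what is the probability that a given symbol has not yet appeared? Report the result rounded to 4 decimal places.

Each spin misses the fixed symbol with probability (29-1)/29 = 28/29, independently.
P(still missing after 75) = (28/29)^75 = 0.07195.

0.0719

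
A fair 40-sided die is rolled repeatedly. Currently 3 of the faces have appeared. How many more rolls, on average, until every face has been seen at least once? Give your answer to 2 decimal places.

168.06

From k distinct to k+1 distinct takes on average 40/(40-k) rolls.
Sum over k = 3,...,39: E = 40/37 + 40/36 + 40/35 + ... + 40/2 + 40/1 = 168.063.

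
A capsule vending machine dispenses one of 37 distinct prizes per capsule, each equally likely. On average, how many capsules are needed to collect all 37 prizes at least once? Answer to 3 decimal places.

155.459

Split into phases: going from k distinct to k+1 distinct takes on average 37/(37-k) capsules.
E[T] = 37/37 + 37/36 + 37/35 + ... + 37/2 + 37/1 = 37·H_{37}.
H_{37} = 4.2016, so E[T] = 155.4587.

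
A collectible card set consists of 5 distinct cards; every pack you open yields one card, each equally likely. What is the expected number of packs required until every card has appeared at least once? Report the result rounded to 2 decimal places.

11.42

After k distinct cards have appeared, the next pack gives a new one with probability (5-k)/5, so the expected wait for the (k+1)-th is 5/(5-k).
E[T] = 5/5 + 5/4 + 5/3 + 5/2 + 5/1 = 5·H_{5}.
H_{5} = 2.283, so E[T] = 11.417.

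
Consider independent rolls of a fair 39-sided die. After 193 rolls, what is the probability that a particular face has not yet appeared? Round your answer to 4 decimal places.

0.0066

Each roll misses the fixed face with probability (39-1)/39 = 38/39, independently.
P(still missing after 193) = (38/39)^193 = 0.00665.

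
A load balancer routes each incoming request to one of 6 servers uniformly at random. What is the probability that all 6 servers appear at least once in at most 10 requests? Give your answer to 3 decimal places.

0.272

By inclusion–exclusion over which servers are missing,
P(all seen) = Σ_{j=0}^{6} (-1)^j C(6,j)((6-j)/6)^10
= 1.0000 - 0.9690 + 0.2601 - 0.0195 + 0.0003 - 0.0000 + 0.0000
= 0.2718.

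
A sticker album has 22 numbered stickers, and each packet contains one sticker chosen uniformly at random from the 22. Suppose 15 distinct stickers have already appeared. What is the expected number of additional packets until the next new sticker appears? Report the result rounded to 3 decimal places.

3.143

Each packet yields a new sticker with probability (22-15)/22 = 7/22, so the wait is geometric with mean 22/7.
E = 22/7 = 3.1429.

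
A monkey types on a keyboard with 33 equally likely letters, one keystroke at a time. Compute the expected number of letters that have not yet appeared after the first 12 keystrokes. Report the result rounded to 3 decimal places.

For each letter, P(unseen after 12) = (32/33)^12 = 0.6912.
By linearity of expectation, E[unseen] = 33·(32/33)^12 = 22.8111.

22.811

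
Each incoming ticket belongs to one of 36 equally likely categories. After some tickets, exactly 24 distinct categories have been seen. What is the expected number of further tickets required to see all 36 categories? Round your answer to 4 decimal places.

111.7156

The wait to go from k to k+1 distinct categories is geometric with mean 36/(36-k).
Sum over k = 24,...,35: E = 36/12 + 36/11 + 36/10 + ... + 36/2 + 36/1 = 111.71558.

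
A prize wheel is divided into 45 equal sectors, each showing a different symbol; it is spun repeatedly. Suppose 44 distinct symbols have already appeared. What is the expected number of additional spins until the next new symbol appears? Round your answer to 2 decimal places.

Each spin yields a new symbol with probability (45-44)/45 = 1/45, so the wait is geometric with mean 45/1.
E = 45/1 = 45.000.

45.00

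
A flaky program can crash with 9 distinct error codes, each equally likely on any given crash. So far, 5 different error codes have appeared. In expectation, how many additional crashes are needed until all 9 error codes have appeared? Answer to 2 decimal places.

The wait to go from k to k+1 distinct error codes is geometric with mean 9/(9-k).
Sum over k = 5,...,8: E = 9/4 + 9/3 + 9/2 + 9/1 = 18.750.

18.75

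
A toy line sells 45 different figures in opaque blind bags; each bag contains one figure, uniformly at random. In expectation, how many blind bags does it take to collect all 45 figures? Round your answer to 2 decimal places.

197.77

Split into phases: going from k distinct to k+1 distinct takes on average 45/(45-k) blind bags.
E[T] = 45/45 + 45/44 + 45/43 + ... + 45/2 + 45/1 = 45·H_{45}.
H_{45} = 4.395, so E[T] = 197.773.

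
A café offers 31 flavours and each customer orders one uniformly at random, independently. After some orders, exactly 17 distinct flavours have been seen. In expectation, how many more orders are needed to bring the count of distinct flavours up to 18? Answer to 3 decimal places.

2.214

From k distinct to k+1 distinct takes on average 31/(31-k) orders.
Only the k = 17 term is needed: E = 31/14 = 2.2143.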